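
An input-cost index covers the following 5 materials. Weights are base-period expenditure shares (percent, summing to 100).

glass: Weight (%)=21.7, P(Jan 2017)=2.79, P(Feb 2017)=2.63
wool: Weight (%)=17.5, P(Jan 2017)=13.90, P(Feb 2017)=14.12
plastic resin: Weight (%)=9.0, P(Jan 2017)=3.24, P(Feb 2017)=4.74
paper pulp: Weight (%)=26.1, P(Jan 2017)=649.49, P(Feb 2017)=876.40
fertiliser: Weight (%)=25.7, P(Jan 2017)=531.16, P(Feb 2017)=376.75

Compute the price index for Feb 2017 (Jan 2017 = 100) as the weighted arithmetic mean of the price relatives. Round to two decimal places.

104.85

glass: 21.7 × (2.63/2.79) = 21.7 × 0.942652 = 20.4556
wool: 17.5 × (14.12/13.90) = 17.5 × 1.015827 = 17.7770
plastic resin: 9.0 × (4.74/3.24) = 9.0 × 1.462963 = 13.1667
paper pulp: 26.1 × (876.40/649.49) = 26.1 × 1.349366 = 35.2185
fertiliser: 25.7 × (376.75/531.16) = 25.7 × 0.709297 = 18.2289
Index = Σ wᵢ·(p₁ᵢ/p₀ᵢ) = 20.4556 + 17.7770 + 13.1667 + 35.2185 + 18.2289 = 104.8466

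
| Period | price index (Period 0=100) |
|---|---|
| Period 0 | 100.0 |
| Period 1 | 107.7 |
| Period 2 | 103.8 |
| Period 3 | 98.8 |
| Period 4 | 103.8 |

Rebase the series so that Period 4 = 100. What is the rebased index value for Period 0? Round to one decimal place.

Rebased(Period 0) = 100.0 / 103.8 × 100 = 96.3391

96.3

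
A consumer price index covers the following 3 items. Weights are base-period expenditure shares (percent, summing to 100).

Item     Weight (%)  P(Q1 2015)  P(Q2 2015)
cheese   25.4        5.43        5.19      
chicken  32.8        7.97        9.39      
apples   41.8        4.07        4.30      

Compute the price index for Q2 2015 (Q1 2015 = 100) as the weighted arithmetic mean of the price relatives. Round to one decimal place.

cheese: 25.4 × (5.19/5.43) = 25.4 × 0.955801 = 24.2773
chicken: 32.8 × (9.39/7.97) = 32.8 × 1.178168 = 38.6439
apples: 41.8 × (4.30/4.07) = 41.8 × 1.056511 = 44.1622
Index = Σ wᵢ·(p₁ᵢ/p₀ᵢ) = 24.2773 + 38.6439 + 44.1622 = 107.0834

107.1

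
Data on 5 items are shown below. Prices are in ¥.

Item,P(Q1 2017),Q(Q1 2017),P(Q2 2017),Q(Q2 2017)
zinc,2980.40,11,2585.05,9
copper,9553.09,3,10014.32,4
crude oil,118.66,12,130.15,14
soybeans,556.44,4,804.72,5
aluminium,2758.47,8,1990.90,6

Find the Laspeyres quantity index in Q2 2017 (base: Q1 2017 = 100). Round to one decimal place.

98.7

Laspeyres quantity index uses base-period prices as weights.
ΣP(Q1 2017)·Q(Q2 2017) = 2980.40×9 + 9553.09×4 + 118.66×14 + 556.44×5 + 2758.47×6 = 26823.6 + 38212.36 + 1661.24 + 2782.2 + 16550.82 = 86030.22
ΣP(Q1 2017)·Q(Q1 2017) = 2980.40×11 + 9553.09×3 + 118.66×12 + 556.44×4 + 2758.47×8 = 32784.4 + 28659.27 + 1423.92 + 2225.76 + 22067.76 = 87161.11
Index = 86030.22 / 87161.11 × 100 = 98.7025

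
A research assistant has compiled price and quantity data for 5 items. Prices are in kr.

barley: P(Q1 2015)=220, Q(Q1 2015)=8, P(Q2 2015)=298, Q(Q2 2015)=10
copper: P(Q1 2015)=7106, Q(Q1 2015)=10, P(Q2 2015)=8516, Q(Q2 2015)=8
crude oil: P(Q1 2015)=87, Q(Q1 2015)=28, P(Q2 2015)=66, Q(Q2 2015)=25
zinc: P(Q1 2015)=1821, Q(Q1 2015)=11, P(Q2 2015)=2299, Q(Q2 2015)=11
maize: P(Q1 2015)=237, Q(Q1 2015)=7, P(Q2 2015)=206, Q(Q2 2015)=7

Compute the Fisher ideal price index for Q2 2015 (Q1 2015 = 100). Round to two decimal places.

Laspeyres component (base-period weights):
ΣP(Q2 2015)Q(Q1 2015) = 298×8 + 8516×10 + 66×28 + 2299×11 + 206×7 = 2384 + 85160 + 1848 + 25289 + 1442 = 116123
ΣP(Q1 2015)Q(Q1 2015) = 220×8 + 7106×10 + 87×28 + 1821×11 + 237×7 = 1760 + 71060 + 2436 + 20031 + 1659 = 96946
L = 116123 / 96946 × 100 = 119.7811
Paasche component (current-period weights):
ΣP(Q2 2015)Q(Q2 2015) = 298×10 + 8516×8 + 66×25 + 2299×11 + 206×7 = 2980 + 68128 + 1650 + 25289 + 1442 = 99489
ΣP(Q1 2015)Q(Q2 2015) = 220×10 + 7106×8 + 87×25 + 1821×11 + 237×7 = 2200 + 56848 + 2175 + 20031 + 1659 = 82913
P = 99489 / 82913 × 100 = 119.9920
Fisher = √(L × P) = √(119.7811 × 119.9920) = 119.8865

119.89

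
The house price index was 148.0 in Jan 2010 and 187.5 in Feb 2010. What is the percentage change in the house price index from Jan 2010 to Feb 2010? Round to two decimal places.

26.69%

Change = (187.5 − 148.0) / 148.0 × 100
       = 39.5 / 148.0 × 100 = 26.6892%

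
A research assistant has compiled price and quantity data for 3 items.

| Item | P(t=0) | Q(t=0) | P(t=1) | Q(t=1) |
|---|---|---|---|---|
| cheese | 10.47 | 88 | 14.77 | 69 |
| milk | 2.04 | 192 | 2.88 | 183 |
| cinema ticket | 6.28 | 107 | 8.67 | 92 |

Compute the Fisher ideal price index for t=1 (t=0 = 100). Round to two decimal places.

140.06

Laspeyres component (base-period weights):
ΣP(t=1)Q(t=0) = 14.77×88 + 2.88×192 + 8.67×107 = 1299.76 + 552.96 + 927.69 = 2780.41
ΣP(t=0)Q(t=0) = 10.47×88 + 2.04×192 + 6.28×107 = 921.36 + 391.68 + 671.96 = 1985
L = 2780.41 / 1985 × 100 = 140.0710
Paasche component (current-period weights):
ΣP(t=1)Q(t=1) = 14.77×69 + 2.88×183 + 8.67×92 = 1019.13 + 527.04 + 797.64 = 2343.81
ΣP(t=0)Q(t=1) = 10.47×69 + 2.04×183 + 6.28×92 = 722.43 + 373.32 + 577.76 = 1673.51
P = 2343.81 / 1673.51 × 100 = 140.0535
Fisher = √(L × P) = √(140.0710 × 140.0535) = 140.0623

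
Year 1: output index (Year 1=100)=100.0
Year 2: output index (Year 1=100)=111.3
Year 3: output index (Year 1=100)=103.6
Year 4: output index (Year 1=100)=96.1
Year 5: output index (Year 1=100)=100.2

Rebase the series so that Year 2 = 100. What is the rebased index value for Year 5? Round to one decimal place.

90.0

Rebased(Year 5) = 100.2 / 111.3 × 100 = 90.0270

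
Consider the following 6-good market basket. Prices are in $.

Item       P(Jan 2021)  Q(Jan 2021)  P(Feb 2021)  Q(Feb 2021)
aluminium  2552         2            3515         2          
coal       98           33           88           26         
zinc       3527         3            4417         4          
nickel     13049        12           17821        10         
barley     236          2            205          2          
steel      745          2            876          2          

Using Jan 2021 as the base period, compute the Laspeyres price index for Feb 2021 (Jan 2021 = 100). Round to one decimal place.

134.8

Laspeyres price index uses base-period quantities as weights.
ΣP(Feb 2021)·Q(Jan 2021) = 3515×2 + 88×33 + 4417×3 + 17821×12 + 205×2 + 876×2 = 7030 + 2904 + 13251 + 213852 + 410 + 1752 = 239199
ΣP(Jan 2021)·Q(Jan 2021) = 2552×2 + 98×33 + 3527×3 + 13049×12 + 236×2 + 745×2 = 5104 + 3234 + 10581 + 156588 + 472 + 1490 = 177469
Index = 239199 / 177469 × 100 = 134.7835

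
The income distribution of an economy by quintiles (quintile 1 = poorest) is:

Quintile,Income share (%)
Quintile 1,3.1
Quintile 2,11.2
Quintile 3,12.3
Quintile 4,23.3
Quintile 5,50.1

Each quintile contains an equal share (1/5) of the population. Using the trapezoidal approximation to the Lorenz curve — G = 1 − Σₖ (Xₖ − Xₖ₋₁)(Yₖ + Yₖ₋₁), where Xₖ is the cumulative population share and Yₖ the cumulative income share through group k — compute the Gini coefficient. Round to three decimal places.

Cumulative income shares Yₖ: 0.0310, 0.1430, 0.2660, 0.4990, 1.0000
Σ (Xₖ−Xₖ₋₁)(Yₖ+Yₖ₋₁) = (1/5)(0.0310+0.0000) + (1/5)(0.1430+0.0310) + (1/5)(0.2660+0.1430) + (1/5)(0.4990+0.2660) + (1/5)(1.0000+0.4990)
  = 0.0062 + 0.0348 + 0.0818 + 0.1530 + 0.2998 = 0.5756
G = 1 − 0.5756 = 0.4244

0.424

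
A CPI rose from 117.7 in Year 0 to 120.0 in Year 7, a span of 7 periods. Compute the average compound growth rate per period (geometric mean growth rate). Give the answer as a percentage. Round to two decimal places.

0.28%

Growth factor = (120.0/117.7)^(1/7) = (1.019541)^(1/7) = 1.002769
Growth rate = 1.002769 − 1 = 0.002769 = 0.2769%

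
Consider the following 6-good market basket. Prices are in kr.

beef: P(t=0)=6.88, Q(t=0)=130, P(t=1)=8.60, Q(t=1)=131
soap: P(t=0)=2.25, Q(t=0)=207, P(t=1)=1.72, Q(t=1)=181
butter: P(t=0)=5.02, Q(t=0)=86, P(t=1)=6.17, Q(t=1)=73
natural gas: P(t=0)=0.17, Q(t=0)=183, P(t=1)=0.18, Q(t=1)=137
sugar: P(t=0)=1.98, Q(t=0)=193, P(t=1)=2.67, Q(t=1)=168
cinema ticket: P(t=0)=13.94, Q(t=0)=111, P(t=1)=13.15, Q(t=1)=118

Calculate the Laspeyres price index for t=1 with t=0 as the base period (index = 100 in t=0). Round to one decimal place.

Laspeyres price index uses base-period quantities as weights.
ΣP(t=1)·Q(t=0) = 8.60×130 + 1.72×207 + 6.17×86 + 0.18×183 + 2.67×193 + 13.15×111 = 1118 + 356.04 + 530.62 + 32.94 + 515.31 + 1459.65 = 4012.56
ΣP(t=0)·Q(t=0) = 6.88×130 + 2.25×207 + 5.02×86 + 0.17×183 + 1.98×193 + 13.94×111 = 894.4 + 465.75 + 431.72 + 31.11 + 382.14 + 1547.34 = 3752.46
Index = 4012.56 / 3752.46 × 100 = 106.9315

106.9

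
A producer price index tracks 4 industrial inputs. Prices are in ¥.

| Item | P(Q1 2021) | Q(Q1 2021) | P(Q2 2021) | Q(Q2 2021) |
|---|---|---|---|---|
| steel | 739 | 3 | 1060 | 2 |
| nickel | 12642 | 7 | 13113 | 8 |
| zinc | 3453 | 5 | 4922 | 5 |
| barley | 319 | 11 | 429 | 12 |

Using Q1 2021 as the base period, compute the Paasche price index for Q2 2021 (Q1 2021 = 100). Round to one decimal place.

Paasche price index uses current-period quantities as weights.
ΣP(Q2 2021)·Q(Q2 2021) = 1060×2 + 13113×8 + 4922×5 + 429×12 = 2120 + 104904 + 24610 + 5148 = 136782
ΣP(Q1 2021)·Q(Q2 2021) = 739×2 + 12642×8 + 3453×5 + 319×12 = 1478 + 101136 + 17265 + 3828 = 123707
Index = 136782 / 123707 × 100 = 110.5693

110.6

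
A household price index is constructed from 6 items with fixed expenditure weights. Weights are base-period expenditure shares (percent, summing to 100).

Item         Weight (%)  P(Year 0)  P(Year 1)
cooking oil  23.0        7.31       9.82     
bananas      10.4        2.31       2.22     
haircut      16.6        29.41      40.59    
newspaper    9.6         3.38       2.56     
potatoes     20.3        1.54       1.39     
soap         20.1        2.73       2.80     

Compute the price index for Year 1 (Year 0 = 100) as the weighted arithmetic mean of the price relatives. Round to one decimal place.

cooking oil: 23.0 × (9.82/7.31) = 23.0 × 1.343365 = 30.8974
bananas: 10.4 × (2.22/2.31) = 10.4 × 0.961039 = 9.9948
haircut: 16.6 × (40.59/29.41) = 16.6 × 1.380143 = 22.9104
newspaper: 9.6 × (2.56/3.38) = 9.6 × 0.757396 = 7.2710
potatoes: 20.3 × (1.39/1.54) = 20.3 × 0.902597 = 18.3227
soap: 20.1 × (2.80/2.73) = 20.1 × 1.025641 = 20.6154
Index = Σ wᵢ·(p₁ᵢ/p₀ᵢ) = 30.8974 + 9.9948 + 22.9104 + 7.2710 + 18.3227 + 20.6154 = 110.0117

110.0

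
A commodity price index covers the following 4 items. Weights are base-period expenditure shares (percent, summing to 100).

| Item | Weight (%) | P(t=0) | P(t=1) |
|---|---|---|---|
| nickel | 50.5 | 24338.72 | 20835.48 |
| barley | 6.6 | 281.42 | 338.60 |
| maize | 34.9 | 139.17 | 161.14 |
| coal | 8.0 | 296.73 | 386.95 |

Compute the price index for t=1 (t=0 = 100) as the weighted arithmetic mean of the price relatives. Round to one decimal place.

nickel: 50.5 × (20835.48/24338.72) = 50.5 × 0.856063 = 43.2312
barley: 6.6 × (338.60/281.42) = 6.6 × 1.203184 = 7.9410
maize: 34.9 × (161.14/139.17) = 34.9 × 1.157864 = 40.4095
coal: 8.0 × (386.95/296.73) = 8.0 × 1.304047 = 10.4324
Index = Σ wᵢ·(p₁ᵢ/p₀ᵢ) = 43.2312 + 7.9410 + 40.4095 + 10.4324 = 102.0140

102.0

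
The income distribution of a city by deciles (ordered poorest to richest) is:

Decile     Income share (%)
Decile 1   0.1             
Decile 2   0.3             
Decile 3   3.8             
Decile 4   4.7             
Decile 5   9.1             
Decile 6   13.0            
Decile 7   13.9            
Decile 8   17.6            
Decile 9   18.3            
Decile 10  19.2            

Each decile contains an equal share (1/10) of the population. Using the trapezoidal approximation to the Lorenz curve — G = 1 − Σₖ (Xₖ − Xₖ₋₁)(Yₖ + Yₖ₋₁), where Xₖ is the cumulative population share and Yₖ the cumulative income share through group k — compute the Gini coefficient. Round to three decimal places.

Cumulative income shares Yₖ: 0.0010, 0.0040, 0.0420, 0.0890, 0.1800, 0.3100, 0.4490, 0.6250, 0.8080, 1.0000
Σ (Xₖ−Xₖ₋₁)(Yₖ+Yₖ₋₁) = (1/10)(0.0010+0.0000) + (1/10)(0.0040+0.0010) + (1/10)(0.0420+0.0040) + (1/10)(0.0890+0.0420) + (1/10)(0.1800+0.0890) + (1/10)(0.3100+0.1800) + (1/10)(0.4490+0.3100) + (1/10)(0.6250+0.4490) + (1/10)(0.8080+0.6250) + (1/10)(1.0000+0.8080)
  = 0.0001 + 0.0005 + 0.0046 + 0.0131 + 0.0269 + 0.0490 + 0.0759 + 0.1074 + 0.1433 + 0.1808 = 0.6016
G = 1 − 0.6016 = 0.3984

0.398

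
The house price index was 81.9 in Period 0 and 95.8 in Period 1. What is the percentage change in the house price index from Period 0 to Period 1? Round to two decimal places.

16.97%

Change = (95.8 − 81.9) / 81.9 × 100
       = 13.9 / 81.9 × 100 = 16.9719%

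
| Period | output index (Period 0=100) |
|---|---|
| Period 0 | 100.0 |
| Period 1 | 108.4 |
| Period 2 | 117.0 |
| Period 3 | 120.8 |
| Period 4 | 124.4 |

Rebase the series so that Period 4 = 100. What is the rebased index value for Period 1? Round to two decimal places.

Rebased(Period 1) = 108.4 / 124.4 × 100 = 87.1383

87.14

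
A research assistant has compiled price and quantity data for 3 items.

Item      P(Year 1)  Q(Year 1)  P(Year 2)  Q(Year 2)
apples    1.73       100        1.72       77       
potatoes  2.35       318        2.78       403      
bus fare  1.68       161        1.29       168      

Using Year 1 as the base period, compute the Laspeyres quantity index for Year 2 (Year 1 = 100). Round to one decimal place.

Laspeyres quantity index uses base-period prices as weights.
ΣP(Year 1)·Q(Year 2) = 1.73×77 + 2.35×403 + 1.68×168 = 133.21 + 947.05 + 282.24 = 1362.5
ΣP(Year 1)·Q(Year 1) = 1.73×100 + 2.35×318 + 1.68×161 = 173 + 747.3 + 270.48 = 1190.78
Index = 1362.5 / 1190.78 × 100 = 114.4208

114.4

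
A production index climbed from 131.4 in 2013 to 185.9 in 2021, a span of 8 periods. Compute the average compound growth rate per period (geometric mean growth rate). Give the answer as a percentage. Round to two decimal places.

Growth factor = (185.9/131.4)^(1/8) = (1.414764)^(1/8) = 1.044325
Growth rate = 1.044325 − 1 = 0.044325 = 4.4325%

4.43%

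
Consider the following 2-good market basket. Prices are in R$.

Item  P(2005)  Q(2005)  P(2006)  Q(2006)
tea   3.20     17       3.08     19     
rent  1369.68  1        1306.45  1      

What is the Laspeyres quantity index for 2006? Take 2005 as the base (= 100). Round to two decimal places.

100.45

Laspeyres quantity index uses base-period prices as weights.
ΣP(2005)·Q(2006) = 3.20×19 + 1369.68×1 = 60.8 + 1369.68 = 1430.48
ΣP(2005)·Q(2005) = 3.20×17 + 1369.68×1 = 54.4 + 1369.68 = 1424.08
Index = 1430.48 / 1424.08 × 100 = 100.4494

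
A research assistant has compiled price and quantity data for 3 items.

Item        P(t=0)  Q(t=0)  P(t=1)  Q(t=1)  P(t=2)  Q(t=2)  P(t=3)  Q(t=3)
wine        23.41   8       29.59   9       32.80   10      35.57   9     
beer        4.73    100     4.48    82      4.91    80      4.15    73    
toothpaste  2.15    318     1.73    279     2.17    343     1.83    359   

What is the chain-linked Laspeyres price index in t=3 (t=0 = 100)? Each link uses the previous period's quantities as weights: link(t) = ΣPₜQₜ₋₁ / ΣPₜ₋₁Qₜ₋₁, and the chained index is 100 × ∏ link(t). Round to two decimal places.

96.30

Link t=0→t=1:
ΣP(t=1)Q(t=0) = 29.59×8 + 4.48×100 + 1.73×318 = 236.72 + 448 + 550.14 = 1234.86
ΣP(t=0)Q(t=0) = 23.41×8 + 4.73×100 + 2.15×318 = 187.28 + 473 + 683.7 = 1343.98
link = 1234.86/1343.98 = 0.918808
Link t=1→t=2:
ΣP(t=2)Q(t=1) = 32.80×9 + 4.91×82 + 2.17×279 = 295.2 + 402.62 + 605.43 = 1303.25
ΣP(t=1)Q(t=1) = 29.59×9 + 4.48×82 + 1.73×279 = 266.31 + 367.36 + 482.67 = 1116.34
link = 1303.25/1116.34 = 1.167431
Link t=2→t=3:
ΣP(t=3)Q(t=2) = 35.57×10 + 4.15×80 + 1.83×343 = 355.7 + 332 + 627.69 = 1315.39
ΣP(t=2)Q(t=2) = 32.80×10 + 4.91×80 + 2.17×343 = 328 + 392.8 + 744.31 = 1465.11
link = 1315.39/1465.11 = 0.897810
Chained index = 100 × 0.918808 × 1.167431 × 0.897810 = 96.3031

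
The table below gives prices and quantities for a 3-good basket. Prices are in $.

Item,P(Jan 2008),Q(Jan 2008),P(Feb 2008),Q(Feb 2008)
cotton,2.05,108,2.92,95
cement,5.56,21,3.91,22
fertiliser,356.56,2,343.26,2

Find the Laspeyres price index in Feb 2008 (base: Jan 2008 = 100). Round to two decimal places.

103.11

Laspeyres price index uses base-period quantities as weights.
ΣP(Feb 2008)·Q(Jan 2008) = 2.92×108 + 3.91×21 + 343.26×2 = 315.36 + 82.11 + 686.52 = 1083.99
ΣP(Jan 2008)·Q(Jan 2008) = 2.05×108 + 5.56×21 + 356.56×2 = 221.4 + 116.76 + 713.12 = 1051.28
Index = 1083.99 / 1051.28 × 100 = 103.1114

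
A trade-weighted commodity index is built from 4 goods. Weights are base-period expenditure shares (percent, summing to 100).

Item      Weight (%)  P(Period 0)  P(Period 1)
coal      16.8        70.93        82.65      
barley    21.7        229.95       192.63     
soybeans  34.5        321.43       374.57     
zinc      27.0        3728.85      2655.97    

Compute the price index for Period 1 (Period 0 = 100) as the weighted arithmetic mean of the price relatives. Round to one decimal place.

coal: 16.8 × (82.65/70.93) = 16.8 × 1.165233 = 19.5759
barley: 21.7 × (192.63/229.95) = 21.7 × 0.837704 = 18.1782
soybeans: 34.5 × (374.57/321.43) = 34.5 × 1.165324 = 40.2037
zinc: 27.0 × (2655.97/3728.85) = 27.0 × 0.712276 = 19.2314
Index = Σ wᵢ·(p₁ᵢ/p₀ᵢ) = 19.5759 + 18.1782 + 40.2037 + 19.2314 = 97.1892

97.2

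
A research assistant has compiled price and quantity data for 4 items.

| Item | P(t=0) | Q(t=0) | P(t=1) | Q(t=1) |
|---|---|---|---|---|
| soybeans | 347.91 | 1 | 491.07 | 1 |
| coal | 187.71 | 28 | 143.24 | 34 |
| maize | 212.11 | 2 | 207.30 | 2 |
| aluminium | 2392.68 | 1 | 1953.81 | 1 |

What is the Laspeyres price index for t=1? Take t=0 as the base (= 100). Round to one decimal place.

81.6

Laspeyres price index uses base-period quantities as weights.
ΣP(t=1)·Q(t=0) = 491.07×1 + 143.24×28 + 207.30×2 + 1953.81×1 = 491.07 + 4010.72 + 414.6 + 1953.81 = 6870.2
ΣP(t=0)·Q(t=0) = 347.91×1 + 187.71×28 + 212.11×2 + 2392.68×1 = 347.91 + 5255.88 + 424.22 + 2392.68 = 8420.69
Index = 6870.2 / 8420.69 × 100 = 81.5871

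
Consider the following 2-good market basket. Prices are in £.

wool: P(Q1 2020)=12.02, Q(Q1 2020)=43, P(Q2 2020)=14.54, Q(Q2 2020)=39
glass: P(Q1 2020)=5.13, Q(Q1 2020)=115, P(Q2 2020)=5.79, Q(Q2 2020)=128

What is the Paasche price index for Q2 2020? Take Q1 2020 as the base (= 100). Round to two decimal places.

Paasche price index uses current-period quantities as weights.
ΣP(Q2 2020)·Q(Q2 2020) = 14.54×39 + 5.79×128 = 567.06 + 741.12 = 1308.18
ΣP(Q1 2020)·Q(Q2 2020) = 12.02×39 + 5.13×128 = 468.78 + 656.64 = 1125.42
Index = 1308.18 / 1125.42 × 100 = 116.2393

116.24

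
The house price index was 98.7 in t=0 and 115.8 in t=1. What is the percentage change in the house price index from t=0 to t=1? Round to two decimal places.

17.33%

Change = (115.8 − 98.7) / 98.7 × 100
       = 17.1 / 98.7 × 100 = 17.3252%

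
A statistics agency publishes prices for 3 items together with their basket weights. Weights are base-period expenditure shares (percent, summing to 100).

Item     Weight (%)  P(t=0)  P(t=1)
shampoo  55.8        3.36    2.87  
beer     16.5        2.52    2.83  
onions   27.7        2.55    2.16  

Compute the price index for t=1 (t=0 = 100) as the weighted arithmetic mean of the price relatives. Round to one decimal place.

shampoo: 55.8 × (2.87/3.36) = 55.8 × 0.854167 = 47.6625
beer: 16.5 × (2.83/2.52) = 16.5 × 1.123016 = 18.5298
onions: 27.7 × (2.16/2.55) = 27.7 × 0.847059 = 23.4635
Index = Σ wᵢ·(p₁ᵢ/p₀ᵢ) = 47.6625 + 18.5298 + 23.4635 = 89.6558

89.7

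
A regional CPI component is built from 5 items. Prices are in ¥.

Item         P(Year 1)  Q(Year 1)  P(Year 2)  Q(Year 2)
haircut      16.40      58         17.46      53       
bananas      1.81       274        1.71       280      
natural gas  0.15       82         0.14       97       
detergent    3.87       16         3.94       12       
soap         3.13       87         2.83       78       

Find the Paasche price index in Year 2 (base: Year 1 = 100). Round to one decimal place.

100.3

Paasche price index uses current-period quantities as weights.
ΣP(Year 2)·Q(Year 2) = 17.46×53 + 1.71×280 + 0.14×97 + 3.94×12 + 2.83×78 = 925.38 + 478.8 + 13.58 + 47.28 + 220.74 = 1685.78
ΣP(Year 1)·Q(Year 2) = 16.40×53 + 1.81×280 + 0.15×97 + 3.87×12 + 3.13×78 = 869.2 + 506.8 + 14.55 + 46.44 + 244.14 = 1681.13
Index = 1685.78 / 1681.13 × 100 = 100.2766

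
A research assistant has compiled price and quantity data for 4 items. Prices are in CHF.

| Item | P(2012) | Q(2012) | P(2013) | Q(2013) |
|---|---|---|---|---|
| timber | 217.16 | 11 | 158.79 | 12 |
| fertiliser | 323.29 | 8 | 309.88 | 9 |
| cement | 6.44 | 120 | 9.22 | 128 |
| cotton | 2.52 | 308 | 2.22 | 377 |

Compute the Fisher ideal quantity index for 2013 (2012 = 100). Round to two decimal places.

Laspeyres component (base-period weights):
ΣP(2012)Q(2013) = 217.16×12 + 323.29×9 + 6.44×128 + 2.52×377 = 2605.92 + 2909.61 + 824.32 + 950.04 = 7289.89
ΣP(2012)Q(2012) = 217.16×11 + 323.29×8 + 6.44×120 + 2.52×308 = 2388.76 + 2586.32 + 772.8 + 776.16 = 6524.04
L = 7289.89 / 6524.04 × 100 = 111.7389
Paasche component (current-period weights):
ΣP(2013)Q(2013) = 158.79×12 + 309.88×9 + 9.22×128 + 2.22×377 = 1905.48 + 2788.92 + 1180.16 + 836.94 = 6711.5
ΣP(2013)Q(2012) = 158.79×11 + 309.88×8 + 9.22×120 + 2.22×308 = 1746.69 + 2479.04 + 1106.4 + 683.76 = 6015.89
P = 6711.5 / 6015.89 × 100 = 111.5629
Fisher = √(L × P) = √(111.7389 × 111.5629) = 111.6509

111.65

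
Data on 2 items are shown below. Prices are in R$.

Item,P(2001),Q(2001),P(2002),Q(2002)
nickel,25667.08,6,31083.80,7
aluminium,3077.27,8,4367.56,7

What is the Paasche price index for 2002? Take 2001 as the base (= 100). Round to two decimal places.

123.33

Paasche price index uses current-period quantities as weights.
ΣP(2002)·Q(2002) = 31083.80×7 + 4367.56×7 = 217586.6 + 30572.92 = 248159.52
ΣP(2001)·Q(2002) = 25667.08×7 + 3077.27×7 = 179669.56 + 21540.89 = 201210.45
Index = 248159.52 / 201210.45 × 100 = 123.3333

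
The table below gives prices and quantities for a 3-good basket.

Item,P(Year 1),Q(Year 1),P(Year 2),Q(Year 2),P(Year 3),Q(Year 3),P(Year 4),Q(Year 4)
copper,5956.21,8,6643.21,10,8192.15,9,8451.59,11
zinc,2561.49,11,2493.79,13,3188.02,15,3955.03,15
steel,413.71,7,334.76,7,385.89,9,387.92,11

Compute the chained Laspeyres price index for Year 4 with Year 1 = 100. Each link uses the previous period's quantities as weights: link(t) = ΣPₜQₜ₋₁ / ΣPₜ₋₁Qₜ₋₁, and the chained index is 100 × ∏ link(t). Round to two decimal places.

Link Year 1→Year 2:
ΣP(Year 2)Q(Year 1) = 6643.21×8 + 2493.79×11 + 334.76×7 = 53145.68 + 27431.69 + 2343.32 = 82920.69
ΣP(Year 1)Q(Year 1) = 5956.21×8 + 2561.49×11 + 413.71×7 = 47649.68 + 28176.39 + 2895.97 = 78722.04
link = 82920.69/78722.04 = 1.053335
Link Year 2→Year 3:
ΣP(Year 3)Q(Year 2) = 8192.15×10 + 3188.02×13 + 385.89×7 = 81921.5 + 41444.26 + 2701.23 = 126066.99
ΣP(Year 2)Q(Year 2) = 6643.21×10 + 2493.79×13 + 334.76×7 = 66432.1 + 32419.27 + 2343.32 = 101194.69
link = 126066.99/101194.69 = 1.245787
Link Year 3→Year 4:
ΣP(Year 4)Q(Year 3) = 8451.59×9 + 3955.03×15 + 387.92×9 = 76064.31 + 59325.45 + 3491.28 = 138881.04
ΣP(Year 3)Q(Year 3) = 8192.15×9 + 3188.02×15 + 385.89×9 = 73729.35 + 47820.3 + 3473.01 = 125022.66
link = 138881.04/125022.66 = 1.110847
Chained index = 100 × 1.053335 × 1.245787 × 1.110847 = 145.7688

145.77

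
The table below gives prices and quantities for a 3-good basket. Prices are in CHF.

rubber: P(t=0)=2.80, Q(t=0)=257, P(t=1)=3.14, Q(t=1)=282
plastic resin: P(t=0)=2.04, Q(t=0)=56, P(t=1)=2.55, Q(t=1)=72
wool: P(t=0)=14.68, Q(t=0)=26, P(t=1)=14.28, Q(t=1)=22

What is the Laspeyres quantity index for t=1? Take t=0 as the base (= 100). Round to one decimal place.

Laspeyres quantity index uses base-period prices as weights.
ΣP(t=0)·Q(t=1) = 2.80×282 + 2.04×72 + 14.68×22 = 789.6 + 146.88 + 322.96 = 1259.44
ΣP(t=0)·Q(t=0) = 2.80×257 + 2.04×56 + 14.68×26 = 719.6 + 114.24 + 381.68 = 1215.52
Index = 1259.44 / 1215.52 × 100 = 103.6133

103.6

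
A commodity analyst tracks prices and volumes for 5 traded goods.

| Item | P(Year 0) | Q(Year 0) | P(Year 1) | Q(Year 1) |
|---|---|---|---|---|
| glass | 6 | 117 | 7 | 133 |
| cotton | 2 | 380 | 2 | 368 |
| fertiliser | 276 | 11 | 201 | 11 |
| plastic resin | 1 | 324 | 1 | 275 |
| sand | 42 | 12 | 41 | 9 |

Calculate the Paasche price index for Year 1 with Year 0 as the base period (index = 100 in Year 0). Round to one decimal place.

86.6

Paasche price index uses current-period quantities as weights.
ΣP(Year 1)·Q(Year 1) = 7×133 + 2×368 + 201×11 + 1×275 + 41×9 = 931 + 736 + 2211 + 275 + 369 = 4522
ΣP(Year 0)·Q(Year 1) = 6×133 + 2×368 + 276×11 + 1×275 + 42×9 = 798 + 736 + 3036 + 275 + 378 = 5223
Index = 4522 / 5223 × 100 = 86.5786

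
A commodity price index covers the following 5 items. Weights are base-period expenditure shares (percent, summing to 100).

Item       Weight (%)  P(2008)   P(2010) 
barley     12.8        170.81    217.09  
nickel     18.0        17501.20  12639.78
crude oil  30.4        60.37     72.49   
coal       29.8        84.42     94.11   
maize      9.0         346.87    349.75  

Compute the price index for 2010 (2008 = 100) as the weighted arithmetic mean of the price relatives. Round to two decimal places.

barley: 12.8 × (217.09/170.81) = 12.8 × 1.270944 = 16.2681
nickel: 18.0 × (12639.78/17501.20) = 18.0 × 0.722224 = 13.0000
crude oil: 30.4 × (72.49/60.37) = 30.4 × 1.200762 = 36.5032
coal: 29.8 × (94.11/84.42) = 29.8 × 1.114783 = 33.2205
maize: 9.0 × (349.75/346.87) = 9.0 × 1.008303 = 9.0747
Index = Σ wᵢ·(p₁ᵢ/p₀ᵢ) = 16.2681 + 13.0000 + 36.5032 + 33.2205 + 9.0747 = 108.0665

108.07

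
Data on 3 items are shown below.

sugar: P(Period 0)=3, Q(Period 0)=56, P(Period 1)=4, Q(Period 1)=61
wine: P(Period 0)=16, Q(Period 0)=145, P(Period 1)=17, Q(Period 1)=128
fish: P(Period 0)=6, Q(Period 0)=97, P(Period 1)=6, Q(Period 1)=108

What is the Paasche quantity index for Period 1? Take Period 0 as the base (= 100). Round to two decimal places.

93.79

Paasche quantity index uses current-period prices as weights.
ΣP(Period 1)·Q(Period 1) = 4×61 + 17×128 + 6×108 = 244 + 2176 + 648 = 3068
ΣP(Period 1)·Q(Period 0) = 4×56 + 17×145 + 6×97 = 224 + 2465 + 582 = 3271
Index = 3068 / 3271 × 100 = 93.7939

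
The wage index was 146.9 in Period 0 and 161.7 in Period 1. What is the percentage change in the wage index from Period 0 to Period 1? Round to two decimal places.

10.07%

Change = (161.7 − 146.9) / 146.9 × 100
       = 14.8 / 146.9 × 100 = 10.0749%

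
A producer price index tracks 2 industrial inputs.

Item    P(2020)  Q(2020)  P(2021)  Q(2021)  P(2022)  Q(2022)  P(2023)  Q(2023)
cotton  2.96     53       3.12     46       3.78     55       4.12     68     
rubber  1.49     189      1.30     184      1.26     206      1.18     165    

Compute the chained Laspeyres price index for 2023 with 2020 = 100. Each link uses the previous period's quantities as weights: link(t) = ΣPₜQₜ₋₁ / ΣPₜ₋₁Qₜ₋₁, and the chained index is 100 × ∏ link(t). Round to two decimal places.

Link 2020→2021:
ΣP(2021)Q(2020) = 3.12×53 + 1.30×189 = 165.36 + 245.7 = 411.06
ΣP(2020)Q(2020) = 2.96×53 + 1.49×189 = 156.88 + 281.61 = 438.49
link = 411.06/438.49 = 0.937444
Link 2021→2022:
ΣP(2022)Q(2021) = 3.78×46 + 1.26×184 = 173.88 + 231.84 = 405.72
ΣP(2021)Q(2021) = 3.12×46 + 1.30×184 = 143.52 + 239.2 = 382.72
link = 405.72/382.72 = 1.060096
Link 2022→2023:
ΣP(2023)Q(2022) = 4.12×55 + 1.18×206 = 226.6 + 243.08 = 469.68
ΣP(2022)Q(2022) = 3.78×55 + 1.26×206 = 207.9 + 259.56 = 467.46
link = 469.68/467.46 = 1.004749
Chained index = 100 × 0.937444 × 1.060096 × 1.004749 = 99.8501

99.85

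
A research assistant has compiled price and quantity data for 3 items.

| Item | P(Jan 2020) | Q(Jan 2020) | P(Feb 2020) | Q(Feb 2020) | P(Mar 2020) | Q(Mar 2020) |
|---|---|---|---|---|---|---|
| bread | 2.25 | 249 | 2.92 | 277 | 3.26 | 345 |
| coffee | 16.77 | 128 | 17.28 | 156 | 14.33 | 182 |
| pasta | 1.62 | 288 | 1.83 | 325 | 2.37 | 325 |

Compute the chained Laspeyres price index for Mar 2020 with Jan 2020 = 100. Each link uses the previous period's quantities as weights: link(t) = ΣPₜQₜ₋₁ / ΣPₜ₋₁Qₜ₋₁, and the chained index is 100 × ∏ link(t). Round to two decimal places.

Link Jan 2020→Feb 2020:
ΣP(Feb 2020)Q(Jan 2020) = 2.92×249 + 17.28×128 + 1.83×288 = 727.08 + 2211.84 + 527.04 = 3465.96
ΣP(Jan 2020)Q(Jan 2020) = 2.25×249 + 16.77×128 + 1.62×288 = 560.25 + 2146.56 + 466.56 = 3173.37
link = 3465.96/3173.37 = 1.092202
Link Feb 2020→Mar 2020:
ΣP(Mar 2020)Q(Feb 2020) = 3.26×277 + 14.33×156 + 2.37×325 = 903.02 + 2235.48 + 770.25 = 3908.75
ΣP(Feb 2020)Q(Feb 2020) = 2.92×277 + 17.28×156 + 1.83×325 = 808.84 + 2695.68 + 594.75 = 4099.27
link = 3908.75/4099.27 = 0.953523
Chained index = 100 × 1.092202 × 0.953523 = 104.1440

104.14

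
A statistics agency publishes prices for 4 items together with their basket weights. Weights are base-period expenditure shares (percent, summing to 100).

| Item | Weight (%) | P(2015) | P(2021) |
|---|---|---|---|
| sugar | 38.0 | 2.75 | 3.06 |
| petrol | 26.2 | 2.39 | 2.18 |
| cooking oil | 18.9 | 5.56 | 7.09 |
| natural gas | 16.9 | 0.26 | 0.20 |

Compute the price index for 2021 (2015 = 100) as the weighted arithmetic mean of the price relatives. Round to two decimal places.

103.28

sugar: 38.0 × (3.06/2.75) = 38.0 × 1.112727 = 42.2836
petrol: 26.2 × (2.18/2.39) = 26.2 × 0.912134 = 23.8979
cooking oil: 18.9 × (7.09/5.56) = 18.9 × 1.275180 = 24.1009
natural gas: 16.9 × (0.20/0.26) = 16.9 × 0.769231 = 13.0000
Index = Σ wᵢ·(p₁ᵢ/p₀ᵢ) = 42.2836 + 23.8979 + 24.1009 + 13.0000 = 103.2824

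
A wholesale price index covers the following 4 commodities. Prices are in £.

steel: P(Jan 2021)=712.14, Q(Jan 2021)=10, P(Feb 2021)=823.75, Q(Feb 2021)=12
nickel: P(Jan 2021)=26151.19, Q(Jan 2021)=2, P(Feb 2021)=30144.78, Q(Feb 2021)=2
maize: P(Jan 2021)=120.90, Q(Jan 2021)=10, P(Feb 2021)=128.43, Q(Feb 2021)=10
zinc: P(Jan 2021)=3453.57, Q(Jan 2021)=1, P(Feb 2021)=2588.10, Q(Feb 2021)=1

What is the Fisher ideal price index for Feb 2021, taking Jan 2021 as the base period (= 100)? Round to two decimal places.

113.00

Laspeyres component (base-period weights):
ΣP(Feb 2021)Q(Jan 2021) = 823.75×10 + 30144.78×2 + 128.43×10 + 2588.10×1 = 8237.5 + 60289.56 + 1284.3 + 2588.1 = 72399.46
ΣP(Jan 2021)Q(Jan 2021) = 712.14×10 + 26151.19×2 + 120.90×10 + 3453.57×1 = 7121.4 + 52302.38 + 1209 + 3453.57 = 64086.35
L = 72399.46 / 64086.35 × 100 = 112.9717
Paasche component (current-period weights):
ΣP(Feb 2021)Q(Feb 2021) = 823.75×12 + 30144.78×2 + 128.43×10 + 2588.10×1 = 9885 + 60289.56 + 1284.3 + 2588.1 = 74046.96
ΣP(Jan 2021)Q(Feb 2021) = 712.14×12 + 26151.19×2 + 120.90×10 + 3453.57×1 = 8545.68 + 52302.38 + 1209 + 3453.57 = 65510.63
P = 74046.96 / 65510.63 × 100 = 113.0305
Fisher = √(L × P) = √(112.9717 × 113.0305) = 113.0011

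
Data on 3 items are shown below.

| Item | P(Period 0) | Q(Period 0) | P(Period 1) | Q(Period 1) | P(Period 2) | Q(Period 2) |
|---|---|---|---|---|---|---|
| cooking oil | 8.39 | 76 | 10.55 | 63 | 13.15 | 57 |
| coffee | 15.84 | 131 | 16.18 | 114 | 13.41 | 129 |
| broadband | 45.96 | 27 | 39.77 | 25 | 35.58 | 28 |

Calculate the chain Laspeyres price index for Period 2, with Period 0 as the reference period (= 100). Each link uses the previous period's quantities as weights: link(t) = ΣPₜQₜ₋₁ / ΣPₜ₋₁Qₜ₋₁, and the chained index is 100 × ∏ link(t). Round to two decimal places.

93.65

Link Period 0→Period 1:
ΣP(Period 1)Q(Period 0) = 10.55×76 + 16.18×131 + 39.77×27 = 801.8 + 2119.58 + 1073.79 = 3995.17
ΣP(Period 0)Q(Period 0) = 8.39×76 + 15.84×131 + 45.96×27 = 637.64 + 2075.04 + 1240.92 = 3953.6
link = 3995.17/3953.6 = 1.010514
Link Period 1→Period 2:
ΣP(Period 2)Q(Period 1) = 13.15×63 + 13.41×114 + 35.58×25 = 828.45 + 1528.74 + 889.5 = 3246.69
ΣP(Period 1)Q(Period 1) = 10.55×63 + 16.18×114 + 39.77×25 = 664.65 + 1844.52 + 994.25 = 3503.42
link = 3246.69/3503.42 = 0.926720
Chained index = 100 × 1.010514 × 0.926720 = 93.6464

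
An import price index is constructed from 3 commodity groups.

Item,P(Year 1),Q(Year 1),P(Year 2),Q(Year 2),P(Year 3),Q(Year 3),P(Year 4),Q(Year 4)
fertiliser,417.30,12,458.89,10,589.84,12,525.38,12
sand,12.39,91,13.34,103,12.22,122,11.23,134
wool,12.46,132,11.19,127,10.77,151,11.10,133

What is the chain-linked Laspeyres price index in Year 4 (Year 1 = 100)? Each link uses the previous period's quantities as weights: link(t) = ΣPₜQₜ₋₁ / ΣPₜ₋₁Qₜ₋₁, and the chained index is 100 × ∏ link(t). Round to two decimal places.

111.57

Link Year 1→Year 2:
ΣP(Year 2)Q(Year 1) = 458.89×12 + 13.34×91 + 11.19×132 = 5506.68 + 1213.94 + 1477.08 = 8197.7
ΣP(Year 1)Q(Year 1) = 417.30×12 + 12.39×91 + 12.46×132 = 5007.6 + 1127.49 + 1644.72 = 7779.81
link = 8197.7/7779.81 = 1.053715
Link Year 2→Year 3:
ΣP(Year 3)Q(Year 2) = 589.84×10 + 12.22×103 + 10.77×127 = 5898.4 + 1258.66 + 1367.79 = 8524.85
ΣP(Year 2)Q(Year 2) = 458.89×10 + 13.34×103 + 11.19×127 = 4588.9 + 1374.02 + 1421.13 = 7384.05
link = 8524.85/7384.05 = 1.154495
Link Year 3→Year 4:
ΣP(Year 4)Q(Year 3) = 525.38×12 + 11.23×122 + 11.10×151 = 6304.56 + 1370.06 + 1676.1 = 9350.72
ΣP(Year 3)Q(Year 3) = 589.84×12 + 12.22×122 + 10.77×151 = 7078.08 + 1490.84 + 1626.27 = 10195.19
link = 9350.72/10195.19 = 0.917170
Chained index = 100 × 1.053715 × 1.154495 × 0.917170 = 111.5745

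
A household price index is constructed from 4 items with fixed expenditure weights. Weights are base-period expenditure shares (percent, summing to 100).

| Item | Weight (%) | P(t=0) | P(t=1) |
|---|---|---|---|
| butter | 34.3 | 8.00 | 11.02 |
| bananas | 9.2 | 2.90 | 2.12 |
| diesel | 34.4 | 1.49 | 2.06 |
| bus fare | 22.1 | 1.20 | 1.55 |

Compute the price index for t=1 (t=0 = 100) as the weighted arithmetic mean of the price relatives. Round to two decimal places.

130.08

butter: 34.3 × (11.02/8.00) = 34.3 × 1.377500 = 47.2482
bananas: 9.2 × (2.12/2.90) = 9.2 × 0.731034 = 6.7255
diesel: 34.4 × (2.06/1.49) = 34.4 × 1.382550 = 47.5597
bus fare: 22.1 × (1.55/1.20) = 22.1 × 1.291667 = 28.5458
Index = Σ wᵢ·(p₁ᵢ/p₀ᵢ) = 47.2482 + 6.7255 + 47.5597 + 28.5458 = 130.0793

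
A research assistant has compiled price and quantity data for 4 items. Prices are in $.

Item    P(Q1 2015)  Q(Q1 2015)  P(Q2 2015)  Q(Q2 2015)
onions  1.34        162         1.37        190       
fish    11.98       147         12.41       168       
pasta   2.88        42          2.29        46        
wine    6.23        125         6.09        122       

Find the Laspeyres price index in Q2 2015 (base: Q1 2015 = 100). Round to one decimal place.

100.9

Laspeyres price index uses base-period quantities as weights.
ΣP(Q2 2015)·Q(Q1 2015) = 1.37×162 + 12.41×147 + 2.29×42 + 6.09×125 = 221.94 + 1824.27 + 96.18 + 761.25 = 2903.64
ΣP(Q1 2015)·Q(Q1 2015) = 1.34×162 + 11.98×147 + 2.88×42 + 6.23×125 = 217.08 + 1761.06 + 120.96 + 778.75 = 2877.85
Index = 2903.64 / 2877.85 × 100 = 100.8962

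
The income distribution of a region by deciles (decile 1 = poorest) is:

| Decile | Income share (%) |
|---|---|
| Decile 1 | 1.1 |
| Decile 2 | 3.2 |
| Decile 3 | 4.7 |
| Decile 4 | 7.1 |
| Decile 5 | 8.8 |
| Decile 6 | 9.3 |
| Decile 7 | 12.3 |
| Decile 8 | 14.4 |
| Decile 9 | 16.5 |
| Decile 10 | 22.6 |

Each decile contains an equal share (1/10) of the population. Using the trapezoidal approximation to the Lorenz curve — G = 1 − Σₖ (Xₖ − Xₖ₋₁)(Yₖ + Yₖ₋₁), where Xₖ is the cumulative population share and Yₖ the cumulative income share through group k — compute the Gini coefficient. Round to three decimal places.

0.351

Cumulative income shares Yₖ: 0.0110, 0.0430, 0.0900, 0.1610, 0.2490, 0.3420, 0.4650, 0.6090, 0.7740, 1.0000
Σ (Xₖ−Xₖ₋₁)(Yₖ+Yₖ₋₁) = (1/10)(0.0110+0.0000) + (1/10)(0.0430+0.0110) + (1/10)(0.0900+0.0430) + (1/10)(0.1610+0.0900) + (1/10)(0.2490+0.1610) + (1/10)(0.3420+0.2490) + (1/10)(0.4650+0.3420) + (1/10)(0.6090+0.4650) + (1/10)(0.7740+0.6090) + (1/10)(1.0000+0.7740)
  = 0.0011 + 0.0054 + 0.0133 + 0.0251 + 0.0410 + 0.0591 + 0.0807 + 0.1074 + 0.1383 + 0.1774 = 0.6488
G = 1 − 0.6488 = 0.3512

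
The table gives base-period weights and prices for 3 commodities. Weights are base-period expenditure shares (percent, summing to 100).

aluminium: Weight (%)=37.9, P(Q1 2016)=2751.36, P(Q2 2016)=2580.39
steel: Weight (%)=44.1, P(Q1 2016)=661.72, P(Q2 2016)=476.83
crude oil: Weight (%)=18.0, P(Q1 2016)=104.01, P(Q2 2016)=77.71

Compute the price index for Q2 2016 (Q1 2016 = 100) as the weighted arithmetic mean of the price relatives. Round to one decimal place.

80.8

aluminium: 37.9 × (2580.39/2751.36) = 37.9 × 0.937860 = 35.5449
steel: 44.1 × (476.83/661.72) = 44.1 × 0.720592 = 31.7781
crude oil: 18.0 × (77.71/104.01) = 18.0 × 0.747140 = 13.4485
Index = Σ wᵢ·(p₁ᵢ/p₀ᵢ) = 35.5449 + 31.7781 + 13.4485 = 80.7715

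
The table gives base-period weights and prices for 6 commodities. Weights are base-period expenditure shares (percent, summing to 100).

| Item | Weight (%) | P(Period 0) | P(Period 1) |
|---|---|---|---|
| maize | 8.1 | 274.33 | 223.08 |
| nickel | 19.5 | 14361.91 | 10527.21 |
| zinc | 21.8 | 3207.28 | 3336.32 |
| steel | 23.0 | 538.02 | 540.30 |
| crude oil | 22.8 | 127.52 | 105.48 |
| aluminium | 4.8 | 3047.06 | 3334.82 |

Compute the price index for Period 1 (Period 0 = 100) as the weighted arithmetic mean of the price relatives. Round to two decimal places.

90.77

maize: 8.1 × (223.08/274.33) = 8.1 × 0.813181 = 6.5868
nickel: 19.5 × (10527.21/14361.91) = 19.5 × 0.732995 = 14.2934
zinc: 21.8 × (3336.32/3207.28) = 21.8 × 1.040233 = 22.6771
steel: 23.0 × (540.30/538.02) = 23.0 × 1.004238 = 23.0975
crude oil: 22.8 × (105.48/127.52) = 22.8 × 0.827164 = 18.8593
aluminium: 4.8 × (3334.82/3047.06) = 4.8 × 1.094439 = 5.2533
Index = Σ wᵢ·(p₁ᵢ/p₀ᵢ) = 6.5868 + 14.2934 + 22.6771 + 23.0975 + 18.8593 + 5.2533 = 90.7674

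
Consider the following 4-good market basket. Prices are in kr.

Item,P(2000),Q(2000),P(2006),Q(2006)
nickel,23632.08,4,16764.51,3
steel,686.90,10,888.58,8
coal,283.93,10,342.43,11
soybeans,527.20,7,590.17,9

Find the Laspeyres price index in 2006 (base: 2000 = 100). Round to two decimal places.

Laspeyres price index uses base-period quantities as weights.
ΣP(2006)·Q(2000) = 16764.51×4 + 888.58×10 + 342.43×10 + 590.17×7 = 67058.04 + 8885.8 + 3424.3 + 4131.19 = 83499.33
ΣP(2000)·Q(2000) = 23632.08×4 + 686.90×10 + 283.93×10 + 527.20×7 = 94528.32 + 6869 + 2839.3 + 3690.4 = 107927.02
Index = 83499.33 / 107927.02 × 100 = 77.3665

77.37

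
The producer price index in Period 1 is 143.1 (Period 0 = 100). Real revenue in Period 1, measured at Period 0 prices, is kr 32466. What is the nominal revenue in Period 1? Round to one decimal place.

46458.8

Nominal = Real × (Index/100) = 32466 × (143.1/100)
        = 32466 × 1.431 = 46458.8460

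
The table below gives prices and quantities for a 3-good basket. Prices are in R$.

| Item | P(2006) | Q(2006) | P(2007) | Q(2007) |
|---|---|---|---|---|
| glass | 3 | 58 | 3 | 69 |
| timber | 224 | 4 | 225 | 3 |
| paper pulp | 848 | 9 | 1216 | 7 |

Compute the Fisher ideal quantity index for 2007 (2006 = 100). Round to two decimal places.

Laspeyres component (base-period weights):
ΣP(2006)Q(2007) = 3×69 + 224×3 + 848×7 = 207 + 672 + 5936 = 6815
ΣP(2006)Q(2006) = 3×58 + 224×4 + 848×9 = 174 + 896 + 7632 = 8702
L = 6815 / 8702 × 100 = 78.3153
Paasche component (current-period weights):
ΣP(2007)Q(2007) = 3×69 + 225×3 + 1216×7 = 207 + 675 + 8512 = 9394
ΣP(2007)Q(2006) = 3×58 + 225×4 + 1216×9 = 174 + 900 + 10944 = 12018
P = 9394 / 12018 × 100 = 78.1661
Fisher = √(L × P) = √(78.3153 × 78.1661) = 78.2407

78.24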